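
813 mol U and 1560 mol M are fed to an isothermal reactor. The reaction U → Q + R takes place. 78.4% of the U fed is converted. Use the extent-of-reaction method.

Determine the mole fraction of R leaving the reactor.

U reacted = 0.784 × 813 = 637.4 mol; ν_U = −1, so ξ = 637.4/1 = 637.4 mol.
Outlet amounts (n = n₀ + ν ξ):
  U: 813 − 1(637.4) = 175.6
  Q: 0 + 1(637.4) = 637.4
  R: 0 + 1(637.4) = 637.4
  M: 1560 (inert)
Total out = 3010 mol; y_R = 637.4 / 3010 = 0.2117.

0.212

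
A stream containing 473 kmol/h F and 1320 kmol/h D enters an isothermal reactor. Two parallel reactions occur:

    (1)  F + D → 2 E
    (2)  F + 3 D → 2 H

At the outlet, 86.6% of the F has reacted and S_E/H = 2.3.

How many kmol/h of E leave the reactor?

571 kmol/h

Conversion of F: F consumed = 0.866 × 473 = 409.6 kmol/h = 1ξ₁ + 1ξ₂.
Selectivity: 2ξ₁ / (2ξ₂) = 2.3 → ξ₁ = 2.3 ξ₂.
Substitute: (1·2.3 + 1) ξ₂ = 409.6 → ξ₂ = 124.1 kmol/h, ξ₁ = 285.5 kmol/h.
Outlet amounts (n = n₀ + Σ ν·ξ):
  F: 473 − 1(285.5) − 1(124.1) = 63.38
  D: 1320 − 1(285.5) − 3(124.1) = 662.1
  E: 0 + 2(285.5) = 571
  H: 0 + 2(124.1) = 248.3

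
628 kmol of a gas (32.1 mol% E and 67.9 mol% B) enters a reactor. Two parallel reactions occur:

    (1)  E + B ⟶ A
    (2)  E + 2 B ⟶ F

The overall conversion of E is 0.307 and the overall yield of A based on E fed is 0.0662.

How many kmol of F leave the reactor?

Yield of A: 1ξ₁ / 201.6 = 0.0662 → ξ₁ = 13.35 kmol.
Conversion of E: 1ξ₁ + 1ξ₂ = 0.307 × 201.6 = 61.89 → ξ₂ = 48.54 kmol.
Outlet amounts (n = n₀ + Σ ν·ξ):
  E: 201.6 − 1(13.35) − 1(48.54) = 139.7
  B: 426.4 − 1(13.35) − 2(48.54) = 316
  A: 0 + 1(13.35) = 13.35
  F: 0 + 1(48.54) = 48.54

48.5 kmol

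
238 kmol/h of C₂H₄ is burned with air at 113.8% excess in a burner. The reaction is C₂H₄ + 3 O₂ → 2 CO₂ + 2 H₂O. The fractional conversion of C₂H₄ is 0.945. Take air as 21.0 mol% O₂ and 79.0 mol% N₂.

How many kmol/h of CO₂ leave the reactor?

450 kmol/h

Stoichiometric O₂ = 3 × 238 = 714 kmol/h; O₂ fed = 714 × 2.138 = 1527 kmol/h.
N₂ fed = 1527 × 79/21 = 5743 kmol/h.
Fuel reacted = 0.945 × 238 → ξ = 224.9 kmol/h.
Outlet (n = n₀ + ν ξ):
  C₂H₄: 238 − 1(224.9) = 13.09
  O₂: 1527 − 3(224.9) = 851.8
  N₂: 5743 (inert)
  CO₂: 0 + 2(224.9) = 449.8
  H₂O: 0 + 2(224.9) = 449.8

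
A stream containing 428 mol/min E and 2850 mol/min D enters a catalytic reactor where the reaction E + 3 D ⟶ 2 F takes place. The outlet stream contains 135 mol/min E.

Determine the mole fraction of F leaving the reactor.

For E: n = n₀ − 1ξ → 135 = 428 − 1ξ, giving ξ = 293 mol/min.
Outlet amounts (n = n₀ + ν ξ):
  E: 428 − 1(293) = 135
  D: 2850 − 3(293) = 1971
  F: 0 + 2(293) = 586
Total out = 2692 mol/min; y_F = 586 / 2692 = 0.2177.

0.218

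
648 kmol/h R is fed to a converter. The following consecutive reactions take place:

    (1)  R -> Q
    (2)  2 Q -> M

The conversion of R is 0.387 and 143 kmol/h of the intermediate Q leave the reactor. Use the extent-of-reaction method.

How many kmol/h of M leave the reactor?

53.9 kmol/h

Conversion of R: R consumed = 1ξ₁ = 0.387 × 648 → ξ₁ = 250.8 kmol/h.
Q balance: n_Q = 0 + 1ξ₁ − 2ξ₂ = 143 → ξ₂ = (1·250.8 − 143)/2 = 53.89 kmol/h.
Outlet amounts (n = n₀ + Σ ν·ξ):
  R: 648 − 1(250.8) = 397.2
  Q: 0 + 1(250.8) − 2(53.89) = 143
  M: 0 + 1(53.89) = 53.89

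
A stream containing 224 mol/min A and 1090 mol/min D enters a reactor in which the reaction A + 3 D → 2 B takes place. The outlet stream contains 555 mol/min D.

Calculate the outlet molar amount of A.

For D: n = n₀ − 3ξ → 555 = 1090 − 3ξ, giving ξ = 178.3 mol/min.
Outlet amounts (n = n₀ + ν ξ):
  A: 224 − 1(178.3) = 45.67
  D: 1090 − 3(178.3) = 555
  B: 0 + 2(178.3) = 356.7

45.7 mol/min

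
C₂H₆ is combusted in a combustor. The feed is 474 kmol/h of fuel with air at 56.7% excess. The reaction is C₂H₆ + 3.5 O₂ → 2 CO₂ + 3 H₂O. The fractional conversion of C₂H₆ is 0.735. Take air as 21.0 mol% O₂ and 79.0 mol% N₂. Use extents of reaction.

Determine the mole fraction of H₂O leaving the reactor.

Stoichiometric O₂ = 3.5 × 474 = 1659 kmol/h; O₂ fed = 1659 × 1.567 = 2600 kmol/h.
N₂ fed = 2600 × 79/21 = 9780 kmol/h.
Fuel reacted = 0.735 × 474 → ξ = 348.4 kmol/h.
Outlet (n = n₀ + ν ξ):
  C₂H₆: 474 − 1(348.4) = 125.6
  O₂: 2600 − 3.5(348.4) = 1380
  N₂: 9780 (inert)
  CO₂: 0 + 2(348.4) = 696.8
  H₂O: 0 + 3(348.4) = 1045
Total out = 13030 kmol/h; y_H₂O = 1045 / 13030 = 0.08023.

0.0802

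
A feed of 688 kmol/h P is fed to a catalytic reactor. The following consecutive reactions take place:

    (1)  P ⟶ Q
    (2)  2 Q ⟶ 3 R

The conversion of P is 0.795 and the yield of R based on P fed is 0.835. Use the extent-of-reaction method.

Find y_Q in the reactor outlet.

Conversion of P: P consumed = 1ξ₁ = 0.795 × 688 → ξ₁ = 547 kmol/h.
Yield of R: 3ξ₂ / 688 = 0.835 → ξ₂ = 191.5 kmol/h.
Outlet amounts (n = n₀ + Σ ν·ξ):
  P: 688 − 1(547) = 141
  Q: 0 + 1(547) − 2(191.5) = 164
  R: 0 + 3(191.5) = 574.5
Total out = 879.5 kmol/h; y_Q = 164 / 879.5 = 0.1864.

0.186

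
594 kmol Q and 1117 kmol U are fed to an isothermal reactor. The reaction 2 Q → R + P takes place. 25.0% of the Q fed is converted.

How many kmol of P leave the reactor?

Q reacted = 0.25 × 594 = 148.5 kmol; ν_Q = −2, so ξ = 148.5/2 = 74.25 kmol.
Outlet amounts (n = n₀ + ν ξ):
  Q: 594 − 2(74.25) = 445.5
  R: 0 + 1(74.25) = 74.25
  P: 0 + 1(74.25) = 74.25
  U: 1117 (inert)

74.2 kmol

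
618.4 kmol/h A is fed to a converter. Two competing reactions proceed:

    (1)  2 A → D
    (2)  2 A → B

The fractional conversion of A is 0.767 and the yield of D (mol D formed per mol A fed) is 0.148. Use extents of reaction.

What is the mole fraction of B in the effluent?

0.382

Yield of D: 1ξ₁ / 618.4 = 0.148 → ξ₁ = 91.52 kmol/h.
Conversion of A: 2ξ₁ + 2ξ₂ = 0.767 × 618.4 = 474.3 → ξ₂ = 145.6 kmol/h.
Outlet amounts (n = n₀ + Σ ν·ξ):
  A: 618.4 − 2(91.52) − 2(145.6) = 144.1
  D: 0 + 1(91.52) = 91.52
  B: 0 + 1(145.6) = 145.6
Total out = 381.2 kmol/h; y_B = 145.6 / 381.2 = 0.382.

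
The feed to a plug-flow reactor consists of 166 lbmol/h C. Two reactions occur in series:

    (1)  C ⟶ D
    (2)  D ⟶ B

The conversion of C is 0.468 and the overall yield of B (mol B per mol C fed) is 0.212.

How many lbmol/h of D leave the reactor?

Conversion of C: C consumed = 1ξ₁ = 0.468 × 166 → ξ₁ = 77.69 lbmol/h.
Yield of B: 1ξ₂ / 166 = 0.212 → ξ₂ = 35.19 lbmol/h.
Outlet amounts (n = n₀ + Σ ν·ξ):
  C: 166 − 1(77.69) = 88.31
  D: 0 + 1(77.69) − 1(35.19) = 42.5
  B: 0 + 1(35.19) = 35.19

42.5 lbmol/h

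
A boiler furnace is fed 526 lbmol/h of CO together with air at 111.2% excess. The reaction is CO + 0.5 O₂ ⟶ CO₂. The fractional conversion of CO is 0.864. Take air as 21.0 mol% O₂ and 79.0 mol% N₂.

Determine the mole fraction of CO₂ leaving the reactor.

0.154

Stoichiometric O₂ = 0.5 × 526 = 263 lbmol/h; O₂ fed = 263 × 2.112 = 555.5 lbmol/h.
N₂ fed = 555.5 × 79/21 = 2090 lbmol/h.
Fuel reacted = 0.864 × 526 → ξ = 454.5 lbmol/h.
Outlet (n = n₀ + ν ξ):
  CO: 526 − 1(454.5) = 71.54
  O₂: 555.5 − 0.5(454.5) = 328.2
  N₂: 2090 (inert)
  CO₂: 0 + 1(454.5) = 454.5
Total out = 2944 lbmol/h; y_CO₂ = 454.5 / 2944 = 0.1544.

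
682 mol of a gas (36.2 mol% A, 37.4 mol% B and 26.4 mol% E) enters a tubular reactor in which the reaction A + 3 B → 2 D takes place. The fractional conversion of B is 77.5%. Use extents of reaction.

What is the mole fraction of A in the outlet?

0.329

B reacted = 0.775 × 255.1 = 197.7 mol; ν_B = −3, so ξ = 197.7/3 = 65.89 mol.
Outlet amounts (n = n₀ + ν ξ):
  A: 246.9 − 1(65.89) = 181
  B: 255.1 − 3(65.89) = 57.39
  D: 0 + 2(65.89) = 131.8
  E: 180 (inert)
Total out = 550.2 mol; y_A = 181 / 550.2 = 0.3289.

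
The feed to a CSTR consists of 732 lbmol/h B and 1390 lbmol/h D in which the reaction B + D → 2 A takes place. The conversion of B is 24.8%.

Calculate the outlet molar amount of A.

363 lbmol/h

B reacted = 0.248 × 732 = 181.5 lbmol/h; ν_B = −1, so ξ = 181.5/1 = 181.5 lbmol/h.
Outlet amounts (n = n₀ + ν ξ):
  B: 732 − 1(181.5) = 550.5
  D: 1390 − 1(181.5) = 1208
  A: 0 + 2(181.5) = 363.1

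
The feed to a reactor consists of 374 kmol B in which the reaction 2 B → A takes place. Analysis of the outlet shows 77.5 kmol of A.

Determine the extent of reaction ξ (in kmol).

For A: n = n₀ + 1ξ → 77.5 = 0 + 1ξ, giving ξ = 77.5 kmol.
Outlet amounts (n = n₀ + ν ξ):
  B: 374 − 2(77.5) = 219
  A: 0 + 1(77.5) = 77.5

ξ = 77.5 kmol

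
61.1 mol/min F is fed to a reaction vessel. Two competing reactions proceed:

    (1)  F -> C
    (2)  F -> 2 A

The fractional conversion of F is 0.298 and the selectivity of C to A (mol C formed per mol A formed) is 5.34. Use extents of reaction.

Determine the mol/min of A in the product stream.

Conversion of F: F consumed = 0.298 × 61.1 = 18.21 mol/min = 1ξ₁ + 1ξ₂.
Selectivity: 1ξ₁ / (2ξ₂) = 5.34 → ξ₁ = 10.68 ξ₂.
Substitute: (1·10.68 + 1) ξ₂ = 18.21 → ξ₂ = 1.559 mol/min, ξ₁ = 16.65 mol/min.
Outlet amounts (n = n₀ + Σ ν·ξ):
  F: 61.1 − 1(16.65) − 1(1.559) = 42.89
  C: 0 + 1(16.65) = 16.65
  A: 0 + 2(1.559) = 3.118

3.12 mol/min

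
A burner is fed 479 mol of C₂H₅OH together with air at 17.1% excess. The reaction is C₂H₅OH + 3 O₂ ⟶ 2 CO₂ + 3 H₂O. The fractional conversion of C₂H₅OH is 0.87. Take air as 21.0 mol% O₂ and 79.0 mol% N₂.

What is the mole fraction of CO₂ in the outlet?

Stoichiometric O₂ = 3 × 479 = 1437 mol; O₂ fed = 1437 × 1.171 = 1683 mol.
N₂ fed = 1683 × 79/21 = 6330 mol.
Fuel reacted = 0.87 × 479 → ξ = 416.7 mol.
Outlet (n = n₀ + ν ξ):
  C₂H₅OH: 479 − 1(416.7) = 62.27
  O₂: 1683 − 3(416.7) = 432.5
  N₂: 6330 (inert)
  CO₂: 0 + 2(416.7) = 833.5
  H₂O: 0 + 3(416.7) = 1250
Total out = 8909 mol; y_CO₂ = 833.5 / 8909 = 0.09356.

0.0936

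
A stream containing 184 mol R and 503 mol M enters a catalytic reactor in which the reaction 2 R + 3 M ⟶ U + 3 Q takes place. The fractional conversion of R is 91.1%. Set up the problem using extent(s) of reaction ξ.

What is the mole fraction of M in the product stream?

0.417

R reacted = 0.911 × 184 = 167.6 mol; ν_R = −2, so ξ = 167.6/2 = 83.81 mol.
Outlet amounts (n = n₀ + ν ξ):
  R: 184 − 2(83.81) = 16.38
  M: 503 − 3(83.81) = 251.6
  U: 0 + 1(83.81) = 83.81
  Q: 0 + 3(83.81) = 251.4
Total out = 603.2 mol; y_M = 251.6 / 603.2 = 0.4171.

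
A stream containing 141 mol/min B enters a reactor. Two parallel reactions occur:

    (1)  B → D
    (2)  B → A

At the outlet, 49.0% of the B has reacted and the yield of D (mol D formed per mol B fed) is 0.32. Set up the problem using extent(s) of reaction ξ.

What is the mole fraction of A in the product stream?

Yield of D: 1ξ₁ / 141 = 0.32 → ξ₁ = 45.12 mol/min.
Conversion of B: 1ξ₁ + 1ξ₂ = 0.49 × 141 = 69.09 → ξ₂ = 23.97 mol/min.
Outlet amounts (n = n₀ + Σ ν·ξ):
  B: 141 − 1(45.12) − 1(23.97) = 71.91
  D: 0 + 1(45.12) = 45.12
  A: 0 + 1(23.97) = 23.97
Total out = 141 mol/min; y_A = 23.97 / 141 = 0.17.

0.17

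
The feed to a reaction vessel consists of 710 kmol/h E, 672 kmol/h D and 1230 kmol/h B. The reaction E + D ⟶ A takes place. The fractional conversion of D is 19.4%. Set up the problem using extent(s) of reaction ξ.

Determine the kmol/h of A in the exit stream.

D reacted = 0.194 × 672 = 130.4 kmol/h; ν_D = −1, so ξ = 130.4/1 = 130.4 kmol/h.
Outlet amounts (n = n₀ + ν ξ):
  E: 710 − 1(130.4) = 579.6
  D: 672 − 1(130.4) = 541.6
  A: 0 + 1(130.4) = 130.4
  B: 1230 (inert)

130 kmol/h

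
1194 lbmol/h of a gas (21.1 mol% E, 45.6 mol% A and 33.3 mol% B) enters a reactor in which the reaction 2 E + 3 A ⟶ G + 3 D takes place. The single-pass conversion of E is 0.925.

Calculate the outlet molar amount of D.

350 lbmol/h

E reacted = 0.925 × 251.9 = 233 lbmol/h; ν_E = −2, so ξ = 233/2 = 116.5 lbmol/h.
Outlet amounts (n = n₀ + ν ξ):
  E: 251.9 − 2(116.5) = 18.9
  A: 544.5 − 3(116.5) = 194.9
  G: 0 + 1(116.5) = 116.5
  D: 0 + 3(116.5) = 349.6
  B: 397.6 (inert)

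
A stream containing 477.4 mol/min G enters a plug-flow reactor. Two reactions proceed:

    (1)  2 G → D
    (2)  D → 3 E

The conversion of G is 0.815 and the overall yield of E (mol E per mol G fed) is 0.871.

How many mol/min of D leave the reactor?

Conversion of G: G consumed = 2ξ₁ = 0.815 × 477.4 → ξ₁ = 194.5 mol/min.
Yield of E: 3ξ₂ / 477.4 = 0.871 → ξ₂ = 138.6 mol/min.
Outlet amounts (n = n₀ + Σ ν·ξ):
  G: 477.4 − 2(194.5) = 88.32
  D: 0 + 1(194.5) − 1(138.6) = 55.94
  E: 0 + 3(138.6) = 415.8

55.9 mol/min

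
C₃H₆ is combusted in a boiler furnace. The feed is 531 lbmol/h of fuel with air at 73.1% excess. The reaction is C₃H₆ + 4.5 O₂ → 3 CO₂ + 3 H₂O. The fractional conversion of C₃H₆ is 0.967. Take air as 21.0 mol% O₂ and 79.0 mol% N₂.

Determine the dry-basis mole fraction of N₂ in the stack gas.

Stoichiometric O₂ = 4.5 × 531 = 2390 lbmol/h; O₂ fed = 2390 × 1.731 = 4136 lbmol/h.
N₂ fed = 4136 × 79/21 = 15560 lbmol/h.
Fuel reacted = 0.967 × 531 → ξ = 513.5 lbmol/h.
Outlet (n = n₀ + ν ξ):
  C₃H₆: 531 − 1(513.5) = 17.52
  O₂: 4136 − 4.5(513.5) = 1826
  N₂: 15560 (inert)
  CO₂: 0 + 3(513.5) = 1540
  H₂O: 0 + 3(513.5) = 1540
Dry total = 18940 lbmol/h; y_N₂ (dry) = 15560 / 18940 = 0.8214.

0.821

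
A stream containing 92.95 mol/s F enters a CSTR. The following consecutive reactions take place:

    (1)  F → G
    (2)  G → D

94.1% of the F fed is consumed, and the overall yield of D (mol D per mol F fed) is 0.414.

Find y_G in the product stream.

Conversion of F: F consumed = 1ξ₁ = 0.941 × 92.95 → ξ₁ = 87.47 mol/s.
Yield of D: 1ξ₂ / 92.95 = 0.414 → ξ₂ = 38.48 mol/s.
Outlet amounts (n = n₀ + Σ ν·ξ):
  F: 92.95 − 1(87.47) = 5.484
  G: 0 + 1(87.47) − 1(38.48) = 48.98
  D: 0 + 1(38.48) = 38.48
Total out = 92.95 mol/s; y_G = 48.98 / 92.95 = 0.527.

0.527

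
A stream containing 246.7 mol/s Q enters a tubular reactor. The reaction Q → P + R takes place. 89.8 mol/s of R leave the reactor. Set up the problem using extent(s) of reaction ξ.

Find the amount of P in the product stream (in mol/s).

89.8 mol/s

For R: n = n₀ + 1ξ → 89.8 = 0 + 1ξ, giving ξ = 89.8 mol/s.
Outlet amounts (n = n₀ + ν ξ):
  Q: 246.7 − 1(89.8) = 156.9
  P: 0 + 1(89.8) = 89.8
  R: 0 + 1(89.8) = 89.8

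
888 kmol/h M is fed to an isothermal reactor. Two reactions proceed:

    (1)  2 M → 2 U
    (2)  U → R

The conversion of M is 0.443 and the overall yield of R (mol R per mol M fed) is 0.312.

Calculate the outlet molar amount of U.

116 kmol/h

Conversion of M: M consumed = 2ξ₁ = 0.443 × 888 → ξ₁ = 196.7 kmol/h.
Yield of R: 1ξ₂ / 888 = 0.312 → ξ₂ = 277.1 kmol/h.
Outlet amounts (n = n₀ + Σ ν·ξ):
  M: 888 − 2(196.7) = 494.6
  U: 0 + 2(196.7) − 1(277.1) = 116.3
  R: 0 + 1(277.1) = 277.1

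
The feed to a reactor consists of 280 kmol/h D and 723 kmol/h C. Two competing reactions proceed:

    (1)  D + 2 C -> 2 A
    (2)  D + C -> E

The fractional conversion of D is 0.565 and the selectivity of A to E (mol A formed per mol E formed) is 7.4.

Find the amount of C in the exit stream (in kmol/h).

440 kmol/h

Conversion of D: D consumed = 0.565 × 280 = 158.2 kmol/h = 1ξ₁ + 1ξ₂.
Selectivity: 2ξ₁ / (1ξ₂) = 7.4 → ξ₁ = 3.7 ξ₂.
Substitute: (1·3.7 + 1) ξ₂ = 158.2 → ξ₂ = 33.66 kmol/h, ξ₁ = 124.5 kmol/h.
Outlet amounts (n = n₀ + Σ ν·ξ):
  D: 280 − 1(124.5) − 1(33.66) = 121.8
  C: 723 − 2(124.5) − 1(33.66) = 440.3
  A: 0 + 2(124.5) = 249.1
  E: 0 + 1(33.66) = 33.66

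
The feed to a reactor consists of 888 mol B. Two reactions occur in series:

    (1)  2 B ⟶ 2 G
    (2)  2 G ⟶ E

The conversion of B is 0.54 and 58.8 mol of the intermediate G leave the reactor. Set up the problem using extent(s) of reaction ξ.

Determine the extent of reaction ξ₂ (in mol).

ξ₂ = 210 mol

Conversion of B: B consumed = 2ξ₁ = 0.54 × 888 → ξ₁ = 239.8 mol.
G balance: n_G = 0 + 2ξ₁ − 2ξ₂ = 58.8 → ξ₂ = (2·239.8 − 58.8)/2 = 210.4 mol.
Outlet amounts (n = n₀ + Σ ν·ξ):
  B: 888 − 2(239.8) = 408.5
  G: 0 + 2(239.8) − 2(210.4) = 58.8
  E: 0 + 1(210.4) = 210.4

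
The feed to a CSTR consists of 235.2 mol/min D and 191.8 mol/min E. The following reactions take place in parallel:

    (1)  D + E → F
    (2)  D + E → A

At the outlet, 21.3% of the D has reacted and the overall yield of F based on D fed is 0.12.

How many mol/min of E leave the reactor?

142 mol/min

Yield of F: 1ξ₁ / 235.2 = 0.12 → ξ₁ = 28.22 mol/min.
Conversion of D: 1ξ₁ + 1ξ₂ = 0.213 × 235.2 = 50.1 → ξ₂ = 21.87 mol/min.
Outlet amounts (n = n₀ + Σ ν·ξ):
  D: 235.2 − 1(28.22) − 1(21.87) = 185.1
  E: 191.8 − 1(28.22) − 1(21.87) = 141.7
  F: 0 + 1(28.22) = 28.22
  A: 0 + 1(21.87) = 21.87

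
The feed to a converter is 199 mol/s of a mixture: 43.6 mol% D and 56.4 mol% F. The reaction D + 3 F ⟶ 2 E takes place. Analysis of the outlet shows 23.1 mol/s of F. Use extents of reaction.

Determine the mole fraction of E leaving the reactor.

0.426

For F: n = n₀ − 3ξ → 23.1 = 112.2 − 3ξ, giving ξ = 29.71 mol/s.
Outlet amounts (n = n₀ + ν ξ):
  D: 86.76 − 1(29.71) = 57.05
  F: 112.2 − 3(29.71) = 23.1
  E: 0 + 2(29.71) = 59.42
Total out = 139.6 mol/s; y_E = 59.42 / 139.6 = 0.4257.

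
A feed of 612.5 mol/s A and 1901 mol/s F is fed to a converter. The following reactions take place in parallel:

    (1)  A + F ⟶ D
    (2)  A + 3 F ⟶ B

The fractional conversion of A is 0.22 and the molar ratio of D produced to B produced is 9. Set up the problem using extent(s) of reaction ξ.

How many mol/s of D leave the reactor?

121 mol/s

Conversion of A: A consumed = 0.22 × 612.5 = 134.8 mol/s = 1ξ₁ + 1ξ₂.
Selectivity: 1ξ₁ / (1ξ₂) = 9 → ξ₁ = 9 ξ₂.
Substitute: (1·9 + 1) ξ₂ = 134.8 → ξ₂ = 13.47 mol/s, ξ₁ = 121.3 mol/s.
Outlet amounts (n = n₀ + Σ ν·ξ):
  A: 612.5 − 1(121.3) − 1(13.47) = 477.8
  F: 1901 − 1(121.3) − 3(13.47) = 1739
  D: 0 + 1(121.3) = 121.3
  B: 0 + 1(13.47) = 13.47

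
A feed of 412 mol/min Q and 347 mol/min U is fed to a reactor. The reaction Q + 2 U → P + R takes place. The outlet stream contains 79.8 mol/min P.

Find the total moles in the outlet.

679 mol/min

For P: n = n₀ + 1ξ → 79.8 = 0 + 1ξ, giving ξ = 79.8 mol/min.
Outlet amounts (n = n₀ + ν ξ):
  Q: 412 − 1(79.8) = 332.2
  U: 347 − 2(79.8) = 187.4
  P: 0 + 1(79.8) = 79.8
  R: 0 + 1(79.8) = 79.8
Total out = 332.2 + 187.4 + 79.8 + 79.8 = 679.2 mol/min.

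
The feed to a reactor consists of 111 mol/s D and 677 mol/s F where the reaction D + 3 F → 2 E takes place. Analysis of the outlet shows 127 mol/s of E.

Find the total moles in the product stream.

661 mol/s

For E: n = n₀ + 2ξ → 127 = 0 + 2ξ, giving ξ = 63.5 mol/s.
Outlet amounts (n = n₀ + ν ξ):
  D: 111 − 1(63.5) = 47.5
  F: 677 − 3(63.5) = 486.5
  E: 0 + 2(63.5) = 127
Total out = 47.5 + 486.5 + 127 = 661 mol/s.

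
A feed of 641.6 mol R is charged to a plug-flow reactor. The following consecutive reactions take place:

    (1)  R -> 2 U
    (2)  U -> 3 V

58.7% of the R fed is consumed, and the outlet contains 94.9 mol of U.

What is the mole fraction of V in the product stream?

0.846

Conversion of R: R consumed = 1ξ₁ = 0.587 × 641.6 → ξ₁ = 376.6 mol.
U balance: n_U = 0 + 2ξ₁ − 1ξ₂ = 94.9 → ξ₂ = (2·376.6 − 94.9)/1 = 658.3 mol.
Outlet amounts (n = n₀ + Σ ν·ξ):
  R: 641.6 − 1(376.6) = 265
  U: 0 + 2(376.6) − 1(658.3) = 94.9
  V: 0 + 3(658.3) = 1975
Total out = 2335 mol; y_V = 1975 / 2335 = 0.8459.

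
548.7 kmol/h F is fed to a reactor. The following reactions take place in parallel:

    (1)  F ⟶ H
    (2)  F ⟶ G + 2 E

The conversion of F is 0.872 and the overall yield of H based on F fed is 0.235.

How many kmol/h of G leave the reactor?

Yield of H: 1ξ₁ / 548.7 = 0.235 → ξ₁ = 128.9 kmol/h.
Conversion of F: 1ξ₁ + 1ξ₂ = 0.872 × 548.7 = 478.5 → ξ₂ = 349.5 kmol/h.
Outlet amounts (n = n₀ + Σ ν·ξ):
  F: 548.7 − 1(128.9) − 1(349.5) = 70.23
  H: 0 + 1(128.9) = 128.9
  G: 0 + 1(349.5) = 349.5
  E: 0 + 2(349.5) = 699

350 kmol/h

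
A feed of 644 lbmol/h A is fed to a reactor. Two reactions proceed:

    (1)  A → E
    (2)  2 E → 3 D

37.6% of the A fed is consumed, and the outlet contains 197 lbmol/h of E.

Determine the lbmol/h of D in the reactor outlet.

67.7 lbmol/h

Conversion of A: A consumed = 1ξ₁ = 0.376 × 644 → ξ₁ = 242.1 lbmol/h.
E balance: n_E = 0 + 1ξ₁ − 2ξ₂ = 197 → ξ₂ = (1·242.1 − 197)/2 = 22.57 lbmol/h.
Outlet amounts (n = n₀ + Σ ν·ξ):
  A: 644 − 1(242.1) = 401.9
  E: 0 + 1(242.1) − 2(22.57) = 197
  D: 0 + 3(22.57) = 67.72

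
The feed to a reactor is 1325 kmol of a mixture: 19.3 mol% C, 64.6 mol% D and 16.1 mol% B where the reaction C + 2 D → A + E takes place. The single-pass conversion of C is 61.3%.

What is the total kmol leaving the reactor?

C reacted = 0.613 × 255.7 = 156.8 kmol; ν_C = −1, so ξ = 156.8/1 = 156.8 kmol.
Outlet amounts (n = n₀ + ν ξ):
  C: 255.7 − 1(156.8) = 98.97
  D: 855.9 − 2(156.8) = 542.4
  A: 0 + 1(156.8) = 156.8
  E: 0 + 1(156.8) = 156.8
  B: 213.3 (inert)
Total out = 98.97 + 542.4 + 156.8 + 156.8 + 213.3 = 1168 kmol.

1170 kmol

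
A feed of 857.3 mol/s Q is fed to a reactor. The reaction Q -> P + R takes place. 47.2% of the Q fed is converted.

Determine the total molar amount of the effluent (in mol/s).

1260 mol/s

Q reacted = 0.472 × 857.3 = 404.6 mol/s; ν_Q = −1, so ξ = 404.6/1 = 404.6 mol/s.
Outlet amounts (n = n₀ + ν ξ):
  Q: 857.3 − 1(404.6) = 452.7
  P: 0 + 1(404.6) = 404.6
  R: 0 + 1(404.6) = 404.6
Total out = 452.7 + 404.6 + 404.6 = 1262 mol/s.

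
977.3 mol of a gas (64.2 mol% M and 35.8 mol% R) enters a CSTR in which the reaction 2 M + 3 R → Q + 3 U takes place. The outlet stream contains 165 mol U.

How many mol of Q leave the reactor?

55 mol

For U: n = n₀ + 3ξ → 165 = 0 + 3ξ, giving ξ = 55 mol.
Outlet amounts (n = n₀ + ν ξ):
  M: 627.4 − 2(55) = 517.4
  R: 349.9 − 3(55) = 184.9
  Q: 0 + 1(55) = 55
  U: 0 + 3(55) = 165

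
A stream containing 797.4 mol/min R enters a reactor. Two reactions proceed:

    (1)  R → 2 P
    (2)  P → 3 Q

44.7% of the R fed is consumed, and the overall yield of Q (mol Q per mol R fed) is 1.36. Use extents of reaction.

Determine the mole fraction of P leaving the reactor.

Conversion of R: R consumed = 1ξ₁ = 0.447 × 797.4 → ξ₁ = 356.4 mol/min.
Yield of Q: 3ξ₂ / 797.4 = 1.36 → ξ₂ = 361.5 mol/min.
Outlet amounts (n = n₀ + Σ ν·ξ):
  R: 797.4 − 1(356.4) = 441
  P: 0 + 2(356.4) − 1(361.5) = 351.4
  Q: 0 + 3(361.5) = 1084
Total out = 1877 mol/min; y_P = 351.4 / 1877 = 0.1872.

0.187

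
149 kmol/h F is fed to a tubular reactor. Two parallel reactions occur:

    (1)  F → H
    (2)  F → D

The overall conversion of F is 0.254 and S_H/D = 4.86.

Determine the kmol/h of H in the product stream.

31.4 kmol/h

Conversion of F: F consumed = 0.254 × 149 = 37.85 kmol/h = 1ξ₁ + 1ξ₂.
Selectivity: 1ξ₁ / (1ξ₂) = 4.86 → ξ₁ = 4.86 ξ₂.
Substitute: (1·4.86 + 1) ξ₂ = 37.85 → ξ₂ = 6.458 kmol/h, ξ₁ = 31.39 kmol/h.
Outlet amounts (n = n₀ + Σ ν·ξ):
  F: 149 − 1(31.39) − 1(6.458) = 111.2
  H: 0 + 1(31.39) = 31.39
  D: 0 + 1(6.458) = 6.458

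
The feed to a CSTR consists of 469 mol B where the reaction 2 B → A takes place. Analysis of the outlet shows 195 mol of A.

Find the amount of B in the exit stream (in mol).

For A: n = n₀ + 1ξ → 195 = 0 + 1ξ, giving ξ = 195 mol.
Outlet amounts (n = n₀ + ν ξ):
  B: 469 − 2(195) = 79
  A: 0 + 1(195) = 195

79 mol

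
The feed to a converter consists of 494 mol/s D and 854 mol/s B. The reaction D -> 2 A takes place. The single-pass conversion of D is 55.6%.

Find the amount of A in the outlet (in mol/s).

D reacted = 0.556 × 494 = 274.7 mol/s; ν_D = −1, so ξ = 274.7/1 = 274.7 mol/s.
Outlet amounts (n = n₀ + ν ξ):
  D: 494 − 1(274.7) = 219.3
  A: 0 + 2(274.7) = 549.3
  B: 854 (inert)

549 mol/s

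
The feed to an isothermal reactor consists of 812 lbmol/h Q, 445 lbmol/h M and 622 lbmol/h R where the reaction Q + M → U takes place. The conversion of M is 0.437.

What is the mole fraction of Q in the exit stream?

M reacted = 0.437 × 445 = 194.5 lbmol/h; ν_M = −1, so ξ = 194.5/1 = 194.5 lbmol/h.
Outlet amounts (n = n₀ + ν ξ):
  Q: 812 − 1(194.5) = 617.5
  M: 445 − 1(194.5) = 250.5
  U: 0 + 1(194.5) = 194.5
  R: 622 (inert)
Total out = 1685 lbmol/h; y_Q = 617.5 / 1685 = 0.3666.

0.367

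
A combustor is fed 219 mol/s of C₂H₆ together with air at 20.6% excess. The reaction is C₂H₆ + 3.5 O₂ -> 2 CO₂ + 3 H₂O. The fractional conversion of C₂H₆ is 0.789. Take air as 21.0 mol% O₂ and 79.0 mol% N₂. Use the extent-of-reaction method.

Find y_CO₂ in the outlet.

0.0734

Stoichiometric O₂ = 3.5 × 219 = 766.5 mol/s; O₂ fed = 766.5 × 1.206 = 924.4 mol/s.
N₂ fed = 924.4 × 79/21 = 3478 mol/s.
Fuel reacted = 0.789 × 219 → ξ = 172.8 mol/s.
Outlet (n = n₀ + ν ξ):
  C₂H₆: 219 − 1(172.8) = 46.21
  O₂: 924.4 − 3.5(172.8) = 319.6
  N₂: 3478 (inert)
  CO₂: 0 + 2(172.8) = 345.6
  H₂O: 0 + 3(172.8) = 518.4
Total out = 4707 mol/s; y_CO₂ = 345.6 / 4707 = 0.07341.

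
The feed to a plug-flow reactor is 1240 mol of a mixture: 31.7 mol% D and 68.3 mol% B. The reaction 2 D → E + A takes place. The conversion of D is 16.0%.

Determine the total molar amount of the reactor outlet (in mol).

1240 mol

D reacted = 0.16 × 393.1 = 62.89 mol; ν_D = −2, so ξ = 62.89/2 = 31.45 mol.
Outlet amounts (n = n₀ + ν ξ):
  D: 393.1 − 2(31.45) = 330.2
  E: 0 + 1(31.45) = 31.45
  A: 0 + 1(31.45) = 31.45
  B: 846.9 (inert)
Total out = 330.2 + 31.45 + 31.45 + 846.9 = 1240 mol.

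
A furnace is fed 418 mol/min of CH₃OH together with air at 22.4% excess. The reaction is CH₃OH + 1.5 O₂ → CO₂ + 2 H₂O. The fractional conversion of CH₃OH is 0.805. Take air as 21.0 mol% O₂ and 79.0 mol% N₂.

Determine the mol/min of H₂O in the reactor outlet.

673 mol/min

Stoichiometric O₂ = 1.5 × 418 = 627 mol/min; O₂ fed = 627 × 1.224 = 767.4 mol/min.
N₂ fed = 767.4 × 79/21 = 2887 mol/min.
Fuel reacted = 0.805 × 418 → ξ = 336.5 mol/min.
Outlet (n = n₀ + ν ξ):
  CH₃OH: 418 − 1(336.5) = 81.51
  O₂: 767.4 − 1.5(336.5) = 262.7
  N₂: 2887 (inert)
  CO₂: 0 + 1(336.5) = 336.5
  H₂O: 0 + 2(336.5) = 673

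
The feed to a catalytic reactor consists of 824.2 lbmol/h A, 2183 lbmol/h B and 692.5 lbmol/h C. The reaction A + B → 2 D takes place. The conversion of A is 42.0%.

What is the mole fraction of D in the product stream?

A reacted = 0.42 × 824.2 = 346.2 lbmol/h; ν_A = −1, so ξ = 346.2/1 = 346.2 lbmol/h.
Outlet amounts (n = n₀ + ν ξ):
  A: 824.2 − 1(346.2) = 478
  B: 2183 − 1(346.2) = 1837
  D: 0 + 2(346.2) = 692.3
  C: 692.5 (inert)
Total out = 3700 lbmol/h; y_D = 692.3 / 3700 = 0.1871.

0.187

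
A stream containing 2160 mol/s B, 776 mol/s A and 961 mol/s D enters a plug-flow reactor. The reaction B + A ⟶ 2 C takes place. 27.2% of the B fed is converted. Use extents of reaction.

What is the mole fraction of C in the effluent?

0.302

B reacted = 0.272 × 2160 = 587.5 mol/s; ν_B = −1, so ξ = 587.5/1 = 587.5 mol/s.
Outlet amounts (n = n₀ + ν ξ):
  B: 2160 − 1(587.5) = 1572
  A: 776 − 1(587.5) = 188.5
  C: 0 + 2(587.5) = 1175
  D: 961 (inert)
Total out = 3897 mol/s; y_C = 1175 / 3897 = 0.3015.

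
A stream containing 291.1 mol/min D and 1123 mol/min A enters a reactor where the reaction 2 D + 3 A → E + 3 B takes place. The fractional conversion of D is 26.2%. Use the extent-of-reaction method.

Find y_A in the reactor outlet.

D reacted = 0.262 × 291.1 = 76.27 mol/min; ν_D = −2, so ξ = 76.27/2 = 38.13 mol/min.
Outlet amounts (n = n₀ + ν ξ):
  D: 291.1 − 2(38.13) = 214.8
  A: 1123 − 3(38.13) = 1009
  E: 0 + 1(38.13) = 38.13
  B: 0 + 3(38.13) = 114.4
Total out = 1376 mol/min; y_A = 1009 / 1376 = 0.733.

0.733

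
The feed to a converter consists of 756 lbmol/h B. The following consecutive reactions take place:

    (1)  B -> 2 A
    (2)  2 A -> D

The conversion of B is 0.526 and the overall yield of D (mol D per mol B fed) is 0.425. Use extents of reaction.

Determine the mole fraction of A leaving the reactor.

Conversion of B: B consumed = 1ξ₁ = 0.526 × 756 → ξ₁ = 397.7 lbmol/h.
Yield of D: 1ξ₂ / 756 = 0.425 → ξ₂ = 321.3 lbmol/h.
Outlet amounts (n = n₀ + Σ ν·ξ):
  B: 756 − 1(397.7) = 358.3
  A: 0 + 2(397.7) − 2(321.3) = 152.7
  D: 0 + 1(321.3) = 321.3
Total out = 832.4 lbmol/h; y_A = 152.7 / 832.4 = 0.1835.

0.183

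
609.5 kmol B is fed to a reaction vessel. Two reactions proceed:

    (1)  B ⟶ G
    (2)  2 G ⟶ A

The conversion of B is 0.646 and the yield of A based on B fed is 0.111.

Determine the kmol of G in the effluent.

258 kmol

Conversion of B: B consumed = 1ξ₁ = 0.646 × 609.5 → ξ₁ = 393.7 kmol.
Yield of A: 1ξ₂ / 609.5 = 0.111 → ξ₂ = 67.65 kmol.
Outlet amounts (n = n₀ + Σ ν·ξ):
  B: 609.5 − 1(393.7) = 215.8
  G: 0 + 1(393.7) − 2(67.65) = 258.4
  A: 0 + 1(67.65) = 67.65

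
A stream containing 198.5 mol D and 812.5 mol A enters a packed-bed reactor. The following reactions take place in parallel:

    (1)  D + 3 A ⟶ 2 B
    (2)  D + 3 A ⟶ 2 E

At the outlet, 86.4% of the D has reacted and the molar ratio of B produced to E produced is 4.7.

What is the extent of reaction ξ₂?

ξ₂ = 30.1 mol

Conversion of D: D consumed = 0.864 × 198.5 = 171.5 mol = 1ξ₁ + 1ξ₂.
Selectivity: 2ξ₁ / (2ξ₂) = 4.7 → ξ₁ = 4.7 ξ₂.
Substitute: (1·4.7 + 1) ξ₂ = 171.5 → ξ₂ = 30.09 mol, ξ₁ = 141.4 mol.
Outlet amounts (n = n₀ + Σ ν·ξ):
  D: 198.5 − 1(141.4) − 1(30.09) = 27
  A: 812.5 − 3(141.4) − 3(30.09) = 298
  B: 0 + 2(141.4) = 282.8
  E: 0 + 2(30.09) = 60.18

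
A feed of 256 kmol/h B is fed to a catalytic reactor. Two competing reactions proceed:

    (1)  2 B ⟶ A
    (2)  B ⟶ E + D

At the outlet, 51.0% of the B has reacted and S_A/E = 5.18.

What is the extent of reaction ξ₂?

Conversion of B: B consumed = 0.51 × 256 = 130.6 kmol/h = 2ξ₁ + 1ξ₂.
Selectivity: 1ξ₁ / (1ξ₂) = 5.18 → ξ₁ = 5.18 ξ₂.
Substitute: (2·5.18 + 1) ξ₂ = 130.6 → ξ₂ = 11.49 kmol/h, ξ₁ = 59.53 kmol/h.
Outlet amounts (n = n₀ + Σ ν·ξ):
  B: 256 − 2(59.53) − 1(11.49) = 125.4
  A: 0 + 1(59.53) = 59.53
  E: 0 + 1(11.49) = 11.49
  D: 0 + 1(11.49) = 11.49

ξ₂ = 11.5 kmol/h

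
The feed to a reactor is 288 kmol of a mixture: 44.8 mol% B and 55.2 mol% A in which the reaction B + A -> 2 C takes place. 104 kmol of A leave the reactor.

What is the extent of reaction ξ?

ξ = 55 kmol

For A: n = n₀ − 1ξ → 104 = 159 − 1ξ, giving ξ = 54.98 kmol.
Outlet amounts (n = n₀ + ν ξ):
  B: 129 − 1(54.98) = 74.05
  A: 159 − 1(54.98) = 104
  C: 0 + 2(54.98) = 110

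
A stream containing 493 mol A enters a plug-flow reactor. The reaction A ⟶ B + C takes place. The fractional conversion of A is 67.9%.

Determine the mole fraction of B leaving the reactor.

A reacted = 0.679 × 493 = 334.7 mol; ν_A = −1, so ξ = 334.7/1 = 334.7 mol.
Outlet amounts (n = n₀ + ν ξ):
  A: 493 − 1(334.7) = 158.3
  B: 0 + 1(334.7) = 334.7
  C: 0 + 1(334.7) = 334.7
Total out = 827.7 mol; y_B = 334.7 / 827.7 = 0.4044.

0.404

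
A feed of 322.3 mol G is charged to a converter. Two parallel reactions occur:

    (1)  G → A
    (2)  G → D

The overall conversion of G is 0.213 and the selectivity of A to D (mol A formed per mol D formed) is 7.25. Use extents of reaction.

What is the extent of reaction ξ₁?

ξ₁ = 60.3 mol

Conversion of G: G consumed = 0.213 × 322.3 = 68.65 mol = 1ξ₁ + 1ξ₂.
Selectivity: 1ξ₁ / (1ξ₂) = 7.25 → ξ₁ = 7.25 ξ₂.
Substitute: (1·7.25 + 1) ξ₂ = 68.65 → ξ₂ = 8.321 mol, ξ₁ = 60.33 mol.
Outlet amounts (n = n₀ + Σ ν·ξ):
  G: 322.3 − 1(60.33) − 1(8.321) = 253.7
  A: 0 + 1(60.33) = 60.33
  D: 0 + 1(8.321) = 8.321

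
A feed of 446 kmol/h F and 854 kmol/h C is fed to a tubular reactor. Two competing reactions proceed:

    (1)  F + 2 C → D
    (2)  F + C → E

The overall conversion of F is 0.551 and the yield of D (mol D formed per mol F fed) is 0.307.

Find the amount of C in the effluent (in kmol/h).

Yield of D: 1ξ₁ / 446 = 0.307 → ξ₁ = 136.9 kmol/h.
Conversion of F: 1ξ₁ + 1ξ₂ = 0.551 × 446 = 245.7 → ξ₂ = 108.8 kmol/h.
Outlet amounts (n = n₀ + Σ ν·ξ):
  F: 446 − 1(136.9) − 1(108.8) = 200.3
  C: 854 − 2(136.9) − 1(108.8) = 471.3
  D: 0 + 1(136.9) = 136.9
  E: 0 + 1(108.8) = 108.8

471 kmol/h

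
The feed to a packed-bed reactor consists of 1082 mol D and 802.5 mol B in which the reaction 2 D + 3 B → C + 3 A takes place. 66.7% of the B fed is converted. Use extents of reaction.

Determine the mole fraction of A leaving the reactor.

B reacted = 0.667 × 802.5 = 535.3 mol; ν_B = −3, so ξ = 535.3/3 = 178.4 mol.
Outlet amounts (n = n₀ + ν ξ):
  D: 1082 − 2(178.4) = 725.2
  B: 802.5 − 3(178.4) = 267.2
  C: 0 + 1(178.4) = 178.4
  A: 0 + 3(178.4) = 535.3
Total out = 1706 mol; y_A = 535.3 / 1706 = 0.3137.

0.314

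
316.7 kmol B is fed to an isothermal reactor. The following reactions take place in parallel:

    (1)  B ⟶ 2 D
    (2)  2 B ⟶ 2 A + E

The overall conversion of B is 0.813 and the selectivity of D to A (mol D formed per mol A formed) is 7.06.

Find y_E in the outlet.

0.0521

Conversion of B: B consumed = 0.813 × 316.7 = 257.5 kmol = 1ξ₁ + 2ξ₂.
Selectivity: 2ξ₁ / (2ξ₂) = 7.06 → ξ₁ = 7.06 ξ₂.
Substitute: (1·7.06 + 2) ξ₂ = 257.5 → ξ₂ = 28.42 kmol, ξ₁ = 200.6 kmol.
Outlet amounts (n = n₀ + Σ ν·ξ):
  B: 316.7 − 1(200.6) − 2(28.42) = 59.22
  D: 0 + 2(200.6) = 401.3
  A: 0 + 2(28.42) = 56.84
  E: 0 + 1(28.42) = 28.42
Total out = 545.8 kmol; y_E = 28.42 / 545.8 = 0.05207.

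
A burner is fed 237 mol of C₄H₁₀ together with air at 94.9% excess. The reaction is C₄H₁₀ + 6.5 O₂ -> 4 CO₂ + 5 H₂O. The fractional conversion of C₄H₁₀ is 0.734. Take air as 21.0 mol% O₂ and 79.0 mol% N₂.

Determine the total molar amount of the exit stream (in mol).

14800 mol

Stoichiometric O₂ = 6.5 × 237 = 1540 mol; O₂ fed = 1540 × 1.949 = 3002 mol.
N₂ fed = 3002 × 79/21 = 11290 mol.
Fuel reacted = 0.734 × 237 → ξ = 174 mol.
Outlet (n = n₀ + ν ξ):
  C₄H₁₀: 237 − 1(174) = 63.04
  O₂: 3002 − 6.5(174) = 1872
  N₂: 11290 (inert)
  CO₂: 0 + 4(174) = 695.8
  H₂O: 0 + 5(174) = 869.8
Total out = 63.04 + 1872 + 11290 + 695.8 + 869.8 = 14800 mol.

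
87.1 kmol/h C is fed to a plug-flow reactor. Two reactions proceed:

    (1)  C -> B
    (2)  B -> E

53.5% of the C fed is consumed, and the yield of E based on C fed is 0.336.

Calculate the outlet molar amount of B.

Conversion of C: C consumed = 1ξ₁ = 0.535 × 87.1 → ξ₁ = 46.6 kmol/h.
Yield of E: 1ξ₂ / 87.1 = 0.336 → ξ₂ = 29.27 kmol/h.
Outlet amounts (n = n₀ + Σ ν·ξ):
  C: 87.1 − 1(46.6) = 40.5
  B: 0 + 1(46.6) − 1(29.27) = 17.33
  E: 0 + 1(29.27) = 29.27

17.3 kmol/h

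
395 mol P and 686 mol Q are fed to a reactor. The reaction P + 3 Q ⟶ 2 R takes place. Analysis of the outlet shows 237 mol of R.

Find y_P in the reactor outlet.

For R: n = n₀ + 2ξ → 237 = 0 + 2ξ, giving ξ = 118.5 mol.
Outlet amounts (n = n₀ + ν ξ):
  P: 395 − 1(118.5) = 276.5
  Q: 686 − 3(118.5) = 330.5
  R: 0 + 2(118.5) = 237
Total out = 844 mol; y_P = 276.5 / 844 = 0.3276.

0.328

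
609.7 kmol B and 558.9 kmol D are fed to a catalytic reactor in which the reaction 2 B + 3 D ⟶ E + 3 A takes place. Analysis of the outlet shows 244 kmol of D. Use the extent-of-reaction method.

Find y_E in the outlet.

0.0987

For D: n = n₀ − 3ξ → 244 = 558.9 − 3ξ, giving ξ = 105 kmol.
Outlet amounts (n = n₀ + ν ξ):
  B: 609.7 − 2(105) = 399.8
  D: 558.9 − 3(105) = 244
  E: 0 + 1(105) = 105
  A: 0 + 3(105) = 314.9
Total out = 1064 kmol; y_E = 105 / 1064 = 0.09869.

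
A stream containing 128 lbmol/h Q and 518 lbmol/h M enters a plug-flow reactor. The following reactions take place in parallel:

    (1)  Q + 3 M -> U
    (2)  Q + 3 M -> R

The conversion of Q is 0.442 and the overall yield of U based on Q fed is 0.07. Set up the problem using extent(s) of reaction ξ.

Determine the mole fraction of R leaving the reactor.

Yield of U: 1ξ₁ / 128 = 0.07 → ξ₁ = 8.96 lbmol/h.
Conversion of Q: 1ξ₁ + 1ξ₂ = 0.442 × 128 = 56.58 → ξ₂ = 47.62 lbmol/h.
Outlet amounts (n = n₀ + Σ ν·ξ):
  Q: 128 − 1(8.96) − 1(47.62) = 71.42
  M: 518 − 3(8.96) − 3(47.62) = 348.3
  U: 0 + 1(8.96) = 8.96
  R: 0 + 1(47.62) = 47.62
Total out = 476.3 lbmol/h; y_R = 47.62 / 476.3 = 0.09998.

0.1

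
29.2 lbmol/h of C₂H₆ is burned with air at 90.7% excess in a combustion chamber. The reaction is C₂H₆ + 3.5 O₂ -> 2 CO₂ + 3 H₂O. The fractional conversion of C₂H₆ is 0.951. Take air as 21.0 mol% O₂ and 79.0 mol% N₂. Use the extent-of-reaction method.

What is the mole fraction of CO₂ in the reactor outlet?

0.0572

Stoichiometric O₂ = 3.5 × 29.2 = 102.2 lbmol/h; O₂ fed = 102.2 × 1.907 = 194.9 lbmol/h.
N₂ fed = 194.9 × 79/21 = 733.2 lbmol/h.
Fuel reacted = 0.951 × 29.2 → ξ = 27.77 lbmol/h.
Outlet (n = n₀ + ν ξ):
  C₂H₆: 29.2 − 1(27.77) = 1.431
  O₂: 194.9 − 3.5(27.77) = 97.7
  N₂: 733.2 (inert)
  CO₂: 0 + 2(27.77) = 55.54
  H₂O: 0 + 3(27.77) = 83.31
Total out = 971.2 lbmol/h; y_CO₂ = 55.54 / 971.2 = 0.05719.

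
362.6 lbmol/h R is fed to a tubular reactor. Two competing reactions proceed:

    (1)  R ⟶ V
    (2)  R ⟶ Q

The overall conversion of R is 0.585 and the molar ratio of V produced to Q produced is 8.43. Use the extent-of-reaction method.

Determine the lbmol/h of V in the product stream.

190 lbmol/h

Conversion of R: R consumed = 0.585 × 362.6 = 212.1 lbmol/h = 1ξ₁ + 1ξ₂.
Selectivity: 1ξ₁ / (1ξ₂) = 8.43 → ξ₁ = 8.43 ξ₂.
Substitute: (1·8.43 + 1) ξ₂ = 212.1 → ξ₂ = 22.49 lbmol/h, ξ₁ = 189.6 lbmol/h.
Outlet amounts (n = n₀ + Σ ν·ξ):
  R: 362.6 − 1(189.6) − 1(22.49) = 150.5
  V: 0 + 1(189.6) = 189.6
  Q: 0 + 1(22.49) = 22.49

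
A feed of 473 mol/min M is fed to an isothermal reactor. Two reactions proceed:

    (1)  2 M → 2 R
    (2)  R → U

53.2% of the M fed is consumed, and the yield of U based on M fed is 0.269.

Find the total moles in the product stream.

473 mol/min

Conversion of M: M consumed = 2ξ₁ = 0.532 × 473 → ξ₁ = 125.8 mol/min.
Yield of U: 1ξ₂ / 473 = 0.269 → ξ₂ = 127.2 mol/min.
Outlet amounts (n = n₀ + Σ ν·ξ):
  M: 473 − 2(125.8) = 221.4
  R: 0 + 2(125.8) − 1(127.2) = 124.4
  U: 0 + 1(127.2) = 127.2
Total out = 221.4 + 124.4 + 127.2 = 473 mol/min.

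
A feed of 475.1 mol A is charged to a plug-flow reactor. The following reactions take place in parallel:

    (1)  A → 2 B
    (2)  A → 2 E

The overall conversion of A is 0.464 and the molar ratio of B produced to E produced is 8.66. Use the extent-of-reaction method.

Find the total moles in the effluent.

696 mol

Conversion of A: A consumed = 0.464 × 475.1 = 220.4 mol = 1ξ₁ + 1ξ₂.
Selectivity: 2ξ₁ / (2ξ₂) = 8.66 → ξ₁ = 8.66 ξ₂.
Substitute: (1·8.66 + 1) ξ₂ = 220.4 → ξ₂ = 22.82 mol, ξ₁ = 197.6 mol.
Outlet amounts (n = n₀ + Σ ν·ξ):
  A: 475.1 − 1(197.6) − 1(22.82) = 254.7
  B: 0 + 2(197.6) = 395.3
  E: 0 + 2(22.82) = 45.64
Total out = 254.7 + 395.3 + 45.64 = 695.5 mol.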